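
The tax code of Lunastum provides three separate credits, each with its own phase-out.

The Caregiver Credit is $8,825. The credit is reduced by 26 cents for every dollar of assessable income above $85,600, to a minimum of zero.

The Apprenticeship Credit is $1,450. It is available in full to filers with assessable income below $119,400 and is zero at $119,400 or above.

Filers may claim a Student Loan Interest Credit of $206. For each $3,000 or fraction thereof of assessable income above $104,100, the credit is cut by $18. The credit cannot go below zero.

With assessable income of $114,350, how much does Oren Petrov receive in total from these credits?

Caregiver Credit: 26% of the $28,750 excess over $85,600 is $7,475; credit = $8,825 − $7,475 = $1,350.
Apprenticeship Credit: $114,350 is below the $119,400 cutoff, so the full $1,450 applies.
Student Loan Interest Credit: income exceeds $104,100 by $10,250, which is 4 full-or-partial $3,000 increments; reduction = 4 × $18 = $72, leaving $134.
Total: $1,350 + $1,450 + $134 = $2,934.

$2,934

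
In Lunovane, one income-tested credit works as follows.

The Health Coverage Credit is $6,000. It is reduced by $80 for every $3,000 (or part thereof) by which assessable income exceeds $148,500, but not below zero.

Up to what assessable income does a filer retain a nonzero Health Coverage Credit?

After 74 increments the reduction is 74 × $80 = $5,920, leaving $80; one more increment wipes it out. Increment 74 ends at excess 74 × $3,000 = $222,000, so the highest qualifying income is $148,500 + $222,000 = $370,500.

$370,500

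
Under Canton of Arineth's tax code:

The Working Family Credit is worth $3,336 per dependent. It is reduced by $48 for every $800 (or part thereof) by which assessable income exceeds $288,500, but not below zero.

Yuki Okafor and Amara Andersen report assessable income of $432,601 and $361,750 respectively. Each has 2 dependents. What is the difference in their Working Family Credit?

$2,256

Yuki ($432,601): Working Family Credit: base = 2 × $3,336 = $6,672. income exceeds $288,500 by $144,101 → 181 increments × $48 = $8,688 ≥ base, so the credit is $0.
Amara ($361,750): Working Family Credit: base = 2 × $3,336 = $6,672. income exceeds $288,500 by $73,250, which is 92 full-or-partial $800 increments; reduction = 92 × $48 = $4,416, leaving $2,256.
Difference: |$0 − $2,256| = $2,256.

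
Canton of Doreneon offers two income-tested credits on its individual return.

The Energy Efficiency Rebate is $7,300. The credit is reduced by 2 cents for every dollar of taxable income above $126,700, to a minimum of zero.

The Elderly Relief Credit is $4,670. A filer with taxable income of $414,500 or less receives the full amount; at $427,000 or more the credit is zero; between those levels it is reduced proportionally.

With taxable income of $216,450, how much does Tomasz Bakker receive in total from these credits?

$10,175

Energy Efficiency Rebate: 2% of the $89,750 excess over $126,700 is $1,795; credit = $7,300 − $1,795 = $5,505.
Elderly Relief Credit: $216,450 is at or below the $414,500 threshold, so the full $4,670 applies.
Total: $5,505 + $4,670 = $10,175.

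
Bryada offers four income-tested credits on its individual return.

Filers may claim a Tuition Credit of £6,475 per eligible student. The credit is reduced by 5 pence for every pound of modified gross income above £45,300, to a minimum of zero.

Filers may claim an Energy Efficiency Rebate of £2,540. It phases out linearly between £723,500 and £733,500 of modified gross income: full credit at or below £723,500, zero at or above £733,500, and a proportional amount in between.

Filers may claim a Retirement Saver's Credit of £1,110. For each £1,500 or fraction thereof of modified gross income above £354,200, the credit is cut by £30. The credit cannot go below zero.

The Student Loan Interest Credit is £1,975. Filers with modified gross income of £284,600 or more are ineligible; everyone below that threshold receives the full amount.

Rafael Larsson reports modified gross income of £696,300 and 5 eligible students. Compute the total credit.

Tuition Credit: base = 5 × £6,475 = £32,375. 5% of the £651,000 excess over £45,300 is £32,550 ≥ base, so the credit is £0.
Energy Efficiency Rebate: £696,300 is at or below the £723,500 threshold, so the full £2,540 applies.
Retirement Saver's Credit: income exceeds £354,200 by £342,100 → 229 increments × £30 = £6,870 ≥ base, so the credit is £0.
Student Loan Interest Credit: £696,300 meets or exceeds the £284,600 cutoff, so the credit is £0.
Total: £0 + £2,540 + £0 + £0 = £2,540.

£2,540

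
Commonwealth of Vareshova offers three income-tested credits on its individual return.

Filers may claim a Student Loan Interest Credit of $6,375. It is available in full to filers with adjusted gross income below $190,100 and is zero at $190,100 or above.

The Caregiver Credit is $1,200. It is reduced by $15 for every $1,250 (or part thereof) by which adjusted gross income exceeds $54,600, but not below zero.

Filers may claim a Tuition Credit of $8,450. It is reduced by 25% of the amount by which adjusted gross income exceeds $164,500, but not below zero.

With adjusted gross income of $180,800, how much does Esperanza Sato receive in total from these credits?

Student Loan Interest Credit: $180,800 is below the $190,100 cutoff, so the full $6,375 applies.
Caregiver Credit: income exceeds $54,600 by $126,200 → 101 increments × $15 = $1,515 ≥ base, so the credit is $0.
Tuition Credit: 25% of the $16,300 excess over $164,500 is $4,075; credit = $8,450 − $4,075 = $4,375.
Total: $6,375 + $0 + $4,375 = $10,750.

$10,750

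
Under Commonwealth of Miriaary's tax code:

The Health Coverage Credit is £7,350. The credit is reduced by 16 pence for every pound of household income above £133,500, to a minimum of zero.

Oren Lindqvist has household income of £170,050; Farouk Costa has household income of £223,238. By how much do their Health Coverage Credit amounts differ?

£1,502

Oren (£170,050): Health Coverage Credit: 16% of the £36,550 excess over £133,500 is £5,848; credit = £7,350 − £5,848 = £1,502.
Farouk (£223,238): Health Coverage Credit: 16% of the £89,738 excess over £133,500 is £14,358.08 ≥ base, so the credit is £0.
Difference: |£1,502 − £0| = £1,502.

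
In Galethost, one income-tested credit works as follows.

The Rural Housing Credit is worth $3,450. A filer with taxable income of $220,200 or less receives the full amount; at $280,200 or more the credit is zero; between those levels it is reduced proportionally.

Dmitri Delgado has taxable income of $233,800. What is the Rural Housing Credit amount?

$2,668

Rural Housing Credit: $233,800 is $13,600 into a $60,000 phase-out range, leaving 46,400/60,000 of the credit: $3,450 × 46,400/60,000 = $2,668.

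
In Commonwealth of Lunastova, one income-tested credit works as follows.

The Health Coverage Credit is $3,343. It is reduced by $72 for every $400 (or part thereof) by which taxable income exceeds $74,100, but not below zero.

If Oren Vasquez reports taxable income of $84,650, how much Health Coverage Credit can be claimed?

$1,399

Health Coverage Credit: income exceeds $74,100 by $10,550, which is 27 full-or-partial $400 increments; reduction = 27 × $72 = $1,944, leaving $1,399.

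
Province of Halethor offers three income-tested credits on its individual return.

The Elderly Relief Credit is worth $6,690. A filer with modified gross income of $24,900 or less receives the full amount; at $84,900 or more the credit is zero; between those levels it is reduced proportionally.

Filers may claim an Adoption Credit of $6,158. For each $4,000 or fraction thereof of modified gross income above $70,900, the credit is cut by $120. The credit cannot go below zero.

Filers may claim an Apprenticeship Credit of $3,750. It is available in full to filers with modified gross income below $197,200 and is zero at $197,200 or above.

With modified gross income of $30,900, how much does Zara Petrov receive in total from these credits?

$15,929

Elderly Relief Credit: $30,900 is $6,000 into a $60,000 phase-out range, leaving 54,000/60,000 of the credit: $6,690 × 54,000/60,000 = $6,021.
Adoption Credit: $30,900 is at or below the $70,900 threshold, so the full $6,158 applies.
Apprenticeship Credit: $30,900 is below the $197,200 cutoff, so the full $3,750 applies.
Total: $6,021 + $6,158 + $3,750 = $15,929.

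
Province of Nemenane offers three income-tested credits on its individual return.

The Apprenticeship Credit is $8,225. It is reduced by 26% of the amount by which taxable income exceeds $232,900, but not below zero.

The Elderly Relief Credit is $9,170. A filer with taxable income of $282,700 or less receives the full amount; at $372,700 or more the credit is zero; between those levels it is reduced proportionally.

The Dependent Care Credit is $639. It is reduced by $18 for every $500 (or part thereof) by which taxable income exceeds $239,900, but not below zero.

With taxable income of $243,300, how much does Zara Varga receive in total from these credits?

Apprenticeship Credit: 26% of the $10,400 excess over $232,900 is $2,704; credit = $8,225 − $2,704 = $5,521.
Elderly Relief Credit: $243,300 is at or below the $282,700 threshold, so the full $9,170 applies.
Dependent Care Credit: income exceeds $239,900 by $3,400, which is 7 full-or-partial $500 increments; reduction = 7 × $18 = $126, leaving $513.
Total: $5,521 + $9,170 + $513 = $15,204.

$15,204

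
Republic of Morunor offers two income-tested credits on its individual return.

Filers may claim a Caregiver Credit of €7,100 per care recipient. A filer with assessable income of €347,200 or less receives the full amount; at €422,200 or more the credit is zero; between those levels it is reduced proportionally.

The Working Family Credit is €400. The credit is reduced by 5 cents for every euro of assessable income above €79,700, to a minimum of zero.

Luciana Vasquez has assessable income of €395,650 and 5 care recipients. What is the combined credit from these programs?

€12,567

Caregiver Credit: base = 5 × €7,100 = €35,500. €395,650 is €48,450 into a €75,000 phase-out range, leaving 26,550/75,000 of the credit: €35,500 × 26,550/75,000 = €12,567.
Working Family Credit: 5% of the €315,950 excess over €79,700 is €15,797.50 ≥ base, so the credit is €0.
Total: €12,567 + €0 = €12,567.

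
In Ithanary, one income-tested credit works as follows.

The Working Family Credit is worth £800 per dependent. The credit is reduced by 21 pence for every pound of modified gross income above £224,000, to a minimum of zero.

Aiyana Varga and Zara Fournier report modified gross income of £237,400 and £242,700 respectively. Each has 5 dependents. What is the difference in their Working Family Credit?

£1,113

Aiyana (£237,400): Working Family Credit: base = 5 × £800 = £4,000. 21% of the £13,400 excess over £224,000 is £2,814; credit = £4,000 − £2,814 = £1,186.
Zara (£242,700): Working Family Credit: base = 5 × £800 = £4,000. 21% of the £18,700 excess over £224,000 is £3,927; credit = £4,000 − £3,927 = £73.
Difference: |£1,186 − £73| = £1,113.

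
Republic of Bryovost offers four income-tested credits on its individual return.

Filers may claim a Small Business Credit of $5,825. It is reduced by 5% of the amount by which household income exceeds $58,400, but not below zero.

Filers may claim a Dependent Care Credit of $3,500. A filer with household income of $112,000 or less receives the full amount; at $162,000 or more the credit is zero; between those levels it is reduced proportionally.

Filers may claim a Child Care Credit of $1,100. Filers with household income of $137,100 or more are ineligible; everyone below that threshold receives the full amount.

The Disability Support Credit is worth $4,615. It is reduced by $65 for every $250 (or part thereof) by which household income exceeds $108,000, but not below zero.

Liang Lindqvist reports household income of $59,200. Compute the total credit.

$15,000

Small Business Credit: 5% of the $800 excess over $58,400 is $40; credit = $5,825 − $40 = $5,785.
Dependent Care Credit: $59,200 is at or below the $112,000 threshold, so the full $3,500 applies.
Child Care Credit: $59,200 is below the $137,100 cutoff, so the full $1,100 applies.
Disability Support Credit: $59,200 is at or below the $108,000 threshold, so the full $4,615 applies.
Total: $5,785 + $3,500 + $1,100 + $4,615 = $15,000.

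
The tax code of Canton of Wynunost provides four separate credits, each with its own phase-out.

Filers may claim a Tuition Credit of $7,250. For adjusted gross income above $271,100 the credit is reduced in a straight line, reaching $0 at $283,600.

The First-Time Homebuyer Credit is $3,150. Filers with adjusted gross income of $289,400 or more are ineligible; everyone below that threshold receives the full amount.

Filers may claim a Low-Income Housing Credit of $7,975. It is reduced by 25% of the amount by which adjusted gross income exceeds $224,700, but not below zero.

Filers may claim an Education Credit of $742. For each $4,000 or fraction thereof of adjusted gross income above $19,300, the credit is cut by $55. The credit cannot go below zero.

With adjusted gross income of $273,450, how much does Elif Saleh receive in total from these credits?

Tuition Credit: $273,450 is $2,350 into a $12,500 phase-out range, leaving 10,150/12,500 of the credit: $7,250 × 10,150/12,500 = $5,887.
First-Time Homebuyer Credit: $273,450 is below the $289,400 cutoff, so the full $3,150 applies.
Low-Income Housing Credit: 25% of the $48,750 excess over $224,700 is $12,187.50 ≥ base, so the credit is $0.
Education Credit: income exceeds $19,300 by $254,150 → 64 increments × $55 = $3,520 ≥ base, so the credit is $0.
Total: $5,887 + $3,150 + $0 + $0 = $9,037.

$9,037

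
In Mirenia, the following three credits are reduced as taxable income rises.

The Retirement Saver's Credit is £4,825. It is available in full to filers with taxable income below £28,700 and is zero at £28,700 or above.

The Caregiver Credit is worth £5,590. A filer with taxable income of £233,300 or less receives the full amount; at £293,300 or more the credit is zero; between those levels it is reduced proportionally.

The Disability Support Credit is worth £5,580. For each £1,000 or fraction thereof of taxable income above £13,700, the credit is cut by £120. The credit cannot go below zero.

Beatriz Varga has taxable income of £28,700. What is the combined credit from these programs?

£9,370

Retirement Saver's Credit: £28,700 meets or exceeds the £28,700 cutoff, so the credit is £0.
Caregiver Credit: £28,700 is at or below the £233,300 threshold, so the full £5,590 applies.
Disability Support Credit: income exceeds £13,700 by £15,000, which is 15 full-or-partial £1,000 increments; reduction = 15 × £120 = £1,800, leaving £3,780.
Total: £0 + £5,590 + £3,780 = £9,370.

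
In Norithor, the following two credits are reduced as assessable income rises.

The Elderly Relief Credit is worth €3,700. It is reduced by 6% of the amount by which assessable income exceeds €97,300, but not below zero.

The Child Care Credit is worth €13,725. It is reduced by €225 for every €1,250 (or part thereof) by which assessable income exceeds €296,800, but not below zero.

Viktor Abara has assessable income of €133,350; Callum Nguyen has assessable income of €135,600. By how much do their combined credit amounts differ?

€135

Viktor (€133,350): Elderly Relief Credit: 6% of the €36,050 excess over €97,300 is €2,163; credit = €3,700 − €2,163 = €1,537. Child Care Credit: €133,350 is at or below the €296,800 threshold, so the full €13,725 applies. total €1,537 + €13,725 = €15,262
Callum (€135,600): Elderly Relief Credit: 6% of the €38,300 excess over €97,300 is €2,298; credit = €3,700 − €2,298 = €1,402. Child Care Credit: €135,600 is at or below the €296,800 threshold, so the full €13,725 applies. total €1,402 + €13,725 = €15,127
Difference: |€15,262 − €15,127| = €135.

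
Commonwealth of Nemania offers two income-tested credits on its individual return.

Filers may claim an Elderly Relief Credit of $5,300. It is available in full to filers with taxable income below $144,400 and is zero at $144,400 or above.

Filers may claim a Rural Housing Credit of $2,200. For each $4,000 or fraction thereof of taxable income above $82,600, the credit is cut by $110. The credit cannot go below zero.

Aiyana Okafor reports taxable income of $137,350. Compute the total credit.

$5,960

Elderly Relief Credit: $137,350 is below the $144,400 cutoff, so the full $5,300 applies.
Rural Housing Credit: income exceeds $82,600 by $54,750, which is 14 full-or-partial $4,000 increments; reduction = 14 × $110 = $1,540, leaving $660.
Total: $5,300 + $660 = $5,960.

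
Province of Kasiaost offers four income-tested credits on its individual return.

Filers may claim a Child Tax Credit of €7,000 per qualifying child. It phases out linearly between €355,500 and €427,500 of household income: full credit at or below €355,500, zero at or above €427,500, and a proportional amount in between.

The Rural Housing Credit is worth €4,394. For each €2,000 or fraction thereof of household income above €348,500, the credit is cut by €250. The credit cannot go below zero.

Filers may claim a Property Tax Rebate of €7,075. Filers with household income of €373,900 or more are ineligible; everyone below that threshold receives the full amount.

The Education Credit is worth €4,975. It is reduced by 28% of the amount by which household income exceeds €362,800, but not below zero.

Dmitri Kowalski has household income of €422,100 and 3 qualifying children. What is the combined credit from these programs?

€1,575

Child Tax Credit: base = 3 × €7,000 = €21,000. €422,100 is €66,600 into a €72,000 phase-out range, leaving 5,400/72,000 of the credit: €21,000 × 5,400/72,000 = €1,575.
Rural Housing Credit: income exceeds €348,500 by €73,600 → 37 increments × €250 = €9,250 ≥ base, so the credit is €0.
Property Tax Rebate: €422,100 meets or exceeds the €373,900 cutoff, so the credit is €0.
Education Credit: 28% of the €59,300 excess over €362,800 is €16,604 ≥ base, so the credit is €0.
Total: €1,575 + €0 + €0 + €0 = €1,575.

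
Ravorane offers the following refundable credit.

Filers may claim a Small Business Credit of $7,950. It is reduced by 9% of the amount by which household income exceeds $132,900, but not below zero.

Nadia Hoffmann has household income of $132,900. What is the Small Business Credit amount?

$7,950

Small Business Credit: $132,900 is at or below the $132,900 threshold, so the full $7,950 applies.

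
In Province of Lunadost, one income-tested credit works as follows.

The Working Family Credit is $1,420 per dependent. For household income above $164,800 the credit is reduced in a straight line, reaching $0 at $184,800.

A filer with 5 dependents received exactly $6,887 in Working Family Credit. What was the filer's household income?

$165,400

Full credit = 5 × $1,420 = $7,100.
$6,887 is 6,887/7,100 of the full $7,100, so 213/7,100 of the $20,000 range has been used: income = $164,800 + $20,000 × 213/7,100 = $165,400.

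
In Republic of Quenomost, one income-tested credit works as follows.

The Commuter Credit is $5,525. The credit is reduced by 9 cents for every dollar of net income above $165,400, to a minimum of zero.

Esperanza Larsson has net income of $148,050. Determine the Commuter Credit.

$5,525

Commuter Credit: $148,050 is at or below the $165,400 threshold, so the full $5,525 applies.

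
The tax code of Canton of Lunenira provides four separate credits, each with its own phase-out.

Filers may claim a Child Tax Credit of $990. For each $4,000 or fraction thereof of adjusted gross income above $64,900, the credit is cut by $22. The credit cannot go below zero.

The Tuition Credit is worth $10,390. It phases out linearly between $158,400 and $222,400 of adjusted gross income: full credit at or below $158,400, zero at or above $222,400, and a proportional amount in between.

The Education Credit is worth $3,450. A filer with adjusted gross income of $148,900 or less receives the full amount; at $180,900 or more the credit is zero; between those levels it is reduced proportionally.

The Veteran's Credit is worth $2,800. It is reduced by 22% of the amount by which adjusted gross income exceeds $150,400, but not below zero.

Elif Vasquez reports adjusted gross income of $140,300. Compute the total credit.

Child Tax Credit: income exceeds $64,900 by $75,400, which is 19 full-or-partial $4,000 increments; reduction = 19 × $22 = $418, leaving $572.
Tuition Credit: $140,300 is at or below the $158,400 threshold, so the full $10,390 applies.
Education Credit: $140,300 is at or below the $148,900 threshold, so the full $3,450 applies.
Veteran's Credit: $140,300 is at or below the $150,400 threshold, so the full $2,800 applies.
Total: $572 + $10,390 + $3,450 + $2,800 = $17,212.

$17,212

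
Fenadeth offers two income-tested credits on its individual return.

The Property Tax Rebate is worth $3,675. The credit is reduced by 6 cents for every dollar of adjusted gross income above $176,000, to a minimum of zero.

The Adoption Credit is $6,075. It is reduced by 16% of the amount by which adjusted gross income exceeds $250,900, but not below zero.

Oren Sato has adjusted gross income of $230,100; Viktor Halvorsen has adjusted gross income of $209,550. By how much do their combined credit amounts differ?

Oren ($230,100): Property Tax Rebate: 6% of the $54,100 excess over $176,000 is $3,246; credit = $3,675 − $3,246 = $429. Adoption Credit: $230,100 is at or below the $250,900 threshold, so the full $6,075 applies. total $429 + $6,075 = $6,504
Viktor ($209,550): Property Tax Rebate: 6% of the $33,550 excess over $176,000 is $2,013; credit = $3,675 − $2,013 = $1,662. Adoption Credit: $209,550 is at or below the $250,900 threshold, so the full $6,075 applies. total $1,662 + $6,075 = $7,737
Difference: |$6,504 − $7,737| = $1,233.

$1,233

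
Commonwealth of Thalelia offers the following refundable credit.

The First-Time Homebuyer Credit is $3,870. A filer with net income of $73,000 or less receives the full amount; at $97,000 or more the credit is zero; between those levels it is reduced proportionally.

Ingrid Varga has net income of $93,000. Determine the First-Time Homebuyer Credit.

$645

First-Time Homebuyer Credit: $93,000 is $20,000 into a $24,000 phase-out range, leaving 4,000/24,000 of the credit: $3,870 × 4,000/24,000 = $645.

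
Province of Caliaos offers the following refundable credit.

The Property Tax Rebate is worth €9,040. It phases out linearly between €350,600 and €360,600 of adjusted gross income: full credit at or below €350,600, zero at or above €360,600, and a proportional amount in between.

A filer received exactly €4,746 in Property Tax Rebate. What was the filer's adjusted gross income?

€4,746 is 4,746/9,040 of the full €9,040, so 4,294/9,040 of the €10,000 range has been used: income = €350,600 + €10,000 × 4,294/9,040 = €355,350.

€355,350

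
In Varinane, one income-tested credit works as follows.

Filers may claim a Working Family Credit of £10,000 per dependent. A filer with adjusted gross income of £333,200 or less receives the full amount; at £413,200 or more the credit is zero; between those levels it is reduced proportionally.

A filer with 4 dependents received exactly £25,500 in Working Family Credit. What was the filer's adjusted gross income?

£362,200

Full credit = 4 × £10,000 = £40,000.
£25,500 is 25,500/40,000 of the full £40,000, so 14,500/40,000 of the £80,000 range has been used: income = £333,200 + £80,000 × 14,500/40,000 = £362,200.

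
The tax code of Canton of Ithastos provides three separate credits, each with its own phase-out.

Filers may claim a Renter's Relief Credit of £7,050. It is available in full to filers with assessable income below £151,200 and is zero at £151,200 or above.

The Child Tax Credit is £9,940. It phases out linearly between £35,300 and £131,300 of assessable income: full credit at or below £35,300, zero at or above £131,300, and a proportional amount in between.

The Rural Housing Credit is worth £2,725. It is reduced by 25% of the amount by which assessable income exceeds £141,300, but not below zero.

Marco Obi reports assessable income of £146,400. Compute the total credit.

£8,500

Renter's Relief Credit: £146,400 is below the £151,200 cutoff, so the full £7,050 applies.
Child Tax Credit: £146,400 is at or above £131,300, so the credit is £0.
Rural Housing Credit: 25% of the £5,100 excess over £141,300 is £1,275; credit = £2,725 − £1,275 = £1,450.
Total: £7,050 + £0 + £1,450 = £8,500.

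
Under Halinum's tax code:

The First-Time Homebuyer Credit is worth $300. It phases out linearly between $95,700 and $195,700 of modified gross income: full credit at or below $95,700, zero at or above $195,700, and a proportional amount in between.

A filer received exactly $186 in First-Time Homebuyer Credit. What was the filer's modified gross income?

$186 is 186/300 of the full $300, so 114/300 of the $100,000 range has been used: income = $95,700 + $100,000 × 114/300 = $133,700.

$133,700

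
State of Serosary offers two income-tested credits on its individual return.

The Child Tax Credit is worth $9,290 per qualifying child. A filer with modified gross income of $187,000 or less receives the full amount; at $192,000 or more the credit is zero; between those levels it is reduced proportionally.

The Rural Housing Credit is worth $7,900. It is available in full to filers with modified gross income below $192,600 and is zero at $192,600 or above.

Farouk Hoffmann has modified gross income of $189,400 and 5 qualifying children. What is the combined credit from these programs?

Child Tax Credit: base = 5 × $9,290 = $46,450. $189,400 is $2,400 into a $5,000 phase-out range, leaving 2,600/5,000 of the credit: $46,450 × 2,600/5,000 = $24,154.
Rural Housing Credit: $189,400 is below the $192,600 cutoff, so the full $7,900 applies.
Total: $24,154 + $7,900 = $32,054.

$32,054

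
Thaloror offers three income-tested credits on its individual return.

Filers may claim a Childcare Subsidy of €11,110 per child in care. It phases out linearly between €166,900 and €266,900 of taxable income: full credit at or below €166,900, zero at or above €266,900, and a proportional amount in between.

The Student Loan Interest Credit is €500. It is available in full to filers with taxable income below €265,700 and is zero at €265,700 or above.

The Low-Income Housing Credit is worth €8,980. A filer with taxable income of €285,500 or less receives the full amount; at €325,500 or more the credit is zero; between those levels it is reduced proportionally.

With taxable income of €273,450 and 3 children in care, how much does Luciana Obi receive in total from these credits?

Childcare Subsidy: base = 3 × €11,110 = €33,330. €273,450 is at or above €266,900, so the credit is €0.
Student Loan Interest Credit: €273,450 meets or exceeds the €265,700 cutoff, so the credit is €0.
Low-Income Housing Credit: €273,450 is at or below the €285,500 threshold, so the full €8,980 applies.
Total: €0 + €0 + €8,980 = €8,980.

€8,980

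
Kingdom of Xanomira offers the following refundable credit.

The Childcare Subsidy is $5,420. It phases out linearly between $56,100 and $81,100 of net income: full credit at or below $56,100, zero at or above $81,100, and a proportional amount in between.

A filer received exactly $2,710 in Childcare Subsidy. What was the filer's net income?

$68,600

$2,710 is 2,710/5,420 of the full $5,420, so 2,710/5,420 of the $25,000 range has been used: income = $56,100 + $25,000 × 2,710/5,420 = $68,600.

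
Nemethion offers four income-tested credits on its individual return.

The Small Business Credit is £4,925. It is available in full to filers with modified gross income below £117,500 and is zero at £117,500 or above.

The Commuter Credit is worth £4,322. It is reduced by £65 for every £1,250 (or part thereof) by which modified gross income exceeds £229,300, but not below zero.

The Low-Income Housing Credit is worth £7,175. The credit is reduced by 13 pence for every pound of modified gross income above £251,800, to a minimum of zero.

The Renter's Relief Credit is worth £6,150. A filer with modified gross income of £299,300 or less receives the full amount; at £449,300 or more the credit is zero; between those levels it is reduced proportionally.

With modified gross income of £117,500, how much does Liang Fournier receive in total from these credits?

Small Business Credit: £117,500 meets or exceeds the £117,500 cutoff, so the credit is £0.
Commuter Credit: £117,500 is at or below the £229,300 threshold, so the full £4,322 applies.
Low-Income Housing Credit: £117,500 is at or below the £251,800 threshold, so the full £7,175 applies.
Renter's Relief Credit: £117,500 is at or below the £299,300 threshold, so the full £6,150 applies.
Total: £0 + £4,322 + £7,175 + £6,150 = £17,647.

£17,647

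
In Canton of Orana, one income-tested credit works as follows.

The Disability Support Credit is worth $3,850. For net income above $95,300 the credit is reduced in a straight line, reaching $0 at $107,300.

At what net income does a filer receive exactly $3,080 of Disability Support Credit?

$3,080 is 3,080/3,850 of the full $3,850, so 770/3,850 of the $12,000 range has been used: income = $95,300 + $12,000 × 770/3,850 = $97,700.

$97,700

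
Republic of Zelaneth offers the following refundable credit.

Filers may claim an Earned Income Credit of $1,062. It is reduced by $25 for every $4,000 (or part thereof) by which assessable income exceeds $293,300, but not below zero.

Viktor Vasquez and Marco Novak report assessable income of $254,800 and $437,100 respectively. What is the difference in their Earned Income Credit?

$900

Viktor ($254,800): Earned Income Credit: $254,800 is at or below the $293,300 threshold, so the full $1,062 applies.
Marco ($437,100): Earned Income Credit: income exceeds $293,300 by $143,800, which is 36 full-or-partial $4,000 increments; reduction = 36 × $25 = $900, leaving $162.
Difference: |$1,062 − $162| = $900.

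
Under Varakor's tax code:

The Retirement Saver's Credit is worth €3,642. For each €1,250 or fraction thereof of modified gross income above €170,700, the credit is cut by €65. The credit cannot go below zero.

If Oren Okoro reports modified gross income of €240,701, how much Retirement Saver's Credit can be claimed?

Retirement Saver's Credit: income exceeds €170,700 by €70,001 → 57 increments × €65 = €3,705 ≥ base, so the credit is €0.

€0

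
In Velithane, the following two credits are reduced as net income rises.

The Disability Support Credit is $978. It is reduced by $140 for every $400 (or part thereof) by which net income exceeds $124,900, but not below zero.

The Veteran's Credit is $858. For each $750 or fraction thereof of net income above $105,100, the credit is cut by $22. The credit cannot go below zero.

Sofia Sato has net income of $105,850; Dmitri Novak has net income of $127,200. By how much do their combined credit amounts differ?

Sofia ($105,850): Disability Support Credit: $105,850 is at or below the $124,900 threshold, so the full $978 applies. Veteran's Credit: income exceeds $105,100 by $750, which is 1 full-or-partial $750 increment; reduction = 1 × $22 = $22, leaving $836. total $978 + $836 = $1,814
Dmitri ($127,200): Disability Support Credit: income exceeds $124,900 by $2,300, which is 6 full-or-partial $400 increments; reduction = 6 × $140 = $840, leaving $138. Veteran's Credit: income exceeds $105,100 by $22,100, which is 30 full-or-partial $750 increments; reduction = 30 × $22 = $660, leaving $198. total $138 + $198 = $336
Difference: |$1,814 − $336| = $1,478.

$1,478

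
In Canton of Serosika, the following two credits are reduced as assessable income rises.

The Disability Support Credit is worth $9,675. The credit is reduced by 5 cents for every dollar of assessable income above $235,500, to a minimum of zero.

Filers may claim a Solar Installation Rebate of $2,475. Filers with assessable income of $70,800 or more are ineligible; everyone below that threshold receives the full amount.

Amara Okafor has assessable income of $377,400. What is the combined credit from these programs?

$2,580

Disability Support Credit: 5% of the $141,900 excess over $235,500 is $7,095; credit = $9,675 − $7,095 = $2,580.
Solar Installation Rebate: $377,400 meets or exceeds the $70,800 cutoff, so the credit is $0.
Total: $2,580 + $0 = $2,580.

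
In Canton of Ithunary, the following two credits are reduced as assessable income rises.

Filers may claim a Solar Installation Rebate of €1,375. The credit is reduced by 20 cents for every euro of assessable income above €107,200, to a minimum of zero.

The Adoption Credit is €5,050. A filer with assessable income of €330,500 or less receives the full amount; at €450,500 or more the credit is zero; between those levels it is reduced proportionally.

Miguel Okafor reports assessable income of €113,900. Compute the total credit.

€5,085

Solar Installation Rebate: 20% of the €6,700 excess over €107,200 is €1,340; credit = €1,375 − €1,340 = €35.
Adoption Credit: €113,900 is at or below the €330,500 threshold, so the full €5,050 applies.
Total: €35 + €5,050 = €5,085.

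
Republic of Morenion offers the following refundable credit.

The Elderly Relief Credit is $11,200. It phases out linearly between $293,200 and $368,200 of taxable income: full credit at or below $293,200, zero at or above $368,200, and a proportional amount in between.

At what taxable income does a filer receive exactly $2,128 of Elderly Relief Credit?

$353,950

$2,128 is 2,128/11,200 of the full $11,200, so 9,072/11,200 of the $75,000 range has been used: income = $293,200 + $75,000 × 9,072/11,200 = $353,950.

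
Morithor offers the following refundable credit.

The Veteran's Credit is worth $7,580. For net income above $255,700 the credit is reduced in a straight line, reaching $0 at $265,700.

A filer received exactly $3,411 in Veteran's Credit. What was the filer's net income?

$261,200

$3,411 is 3,411/7,580 of the full $7,580, so 4,169/7,580 of the $10,000 range has been used: income = $255,700 + $10,000 × 4,169/7,580 = $261,200.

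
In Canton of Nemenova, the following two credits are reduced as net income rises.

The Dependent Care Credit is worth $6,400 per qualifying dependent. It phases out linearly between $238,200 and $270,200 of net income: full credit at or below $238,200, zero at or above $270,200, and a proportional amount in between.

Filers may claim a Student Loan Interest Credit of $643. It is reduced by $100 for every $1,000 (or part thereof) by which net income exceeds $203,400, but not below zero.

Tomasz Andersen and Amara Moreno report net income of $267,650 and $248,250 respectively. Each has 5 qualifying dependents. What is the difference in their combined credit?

$19,400

Tomasz ($267,650): Dependent Care Credit: base = 5 × $6,400 = $32,000. $267,650 is $29,450 into a $32,000 phase-out range, leaving 2,550/32,000 of the credit: $32,000 × 2,550/32,000 = $2,550. Student Loan Interest Credit: income exceeds $203,400 by $64,250 → 65 increments × $100 = $6,500 ≥ base, so the credit is $0. total $2,550 + $0 = $2,550
Amara ($248,250): Dependent Care Credit: base = 5 × $6,400 = $32,000. $248,250 is $10,050 into a $32,000 phase-out range, leaving 21,950/32,000 of the credit: $32,000 × 21,950/32,000 = $21,950. Student Loan Interest Credit: income exceeds $203,400 by $44,850 → 45 increments × $100 = $4,500 ≥ base, so the credit is $0. total $21,950 + $0 = $21,950
Difference: |$2,550 − $21,950| = $19,400.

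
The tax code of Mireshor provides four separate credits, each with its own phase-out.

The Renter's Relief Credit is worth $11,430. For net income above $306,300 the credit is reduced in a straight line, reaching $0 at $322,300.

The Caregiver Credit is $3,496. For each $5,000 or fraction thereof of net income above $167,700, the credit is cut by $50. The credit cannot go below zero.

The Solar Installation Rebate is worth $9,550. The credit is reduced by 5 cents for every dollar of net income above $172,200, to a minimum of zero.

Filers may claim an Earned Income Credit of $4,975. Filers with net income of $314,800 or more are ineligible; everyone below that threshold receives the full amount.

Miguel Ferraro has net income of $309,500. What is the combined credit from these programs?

$18,850

Renter's Relief Credit: $309,500 is $3,200 into a $16,000 phase-out range, leaving 12,800/16,000 of the credit: $11,430 × 12,800/16,000 = $9,144.
Caregiver Credit: income exceeds $167,700 by $141,800, which is 29 full-or-partial $5,000 increments; reduction = 29 × $50 = $1,450, leaving $2,046.
Solar Installation Rebate: 5% of the $137,300 excess over $172,200 is $6,865; credit = $9,550 − $6,865 = $2,685.
Earned Income Credit: $309,500 is below the $314,800 cutoff, so the full $4,975 applies.
Total: $9,144 + $2,046 + $2,685 + $4,975 = $18,850.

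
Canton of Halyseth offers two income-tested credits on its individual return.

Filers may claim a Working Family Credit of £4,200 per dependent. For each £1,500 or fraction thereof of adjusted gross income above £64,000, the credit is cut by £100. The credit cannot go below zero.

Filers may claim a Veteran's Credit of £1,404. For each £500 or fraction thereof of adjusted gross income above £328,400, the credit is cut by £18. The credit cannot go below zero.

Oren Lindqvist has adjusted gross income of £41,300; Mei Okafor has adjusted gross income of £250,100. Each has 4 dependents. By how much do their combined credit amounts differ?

Oren (£41,300): Working Family Credit: base = 4 × £4,200 = £16,800. £41,300 is at or below the £64,000 threshold, so the full £16,800 applies. Veteran's Credit: £41,300 is at or below the £328,400 threshold, so the full £1,404 applies. total £16,800 + £1,404 = £18,204
Mei (£250,100): Working Family Credit: base = 4 × £4,200 = £16,800. income exceeds £64,000 by £186,100, which is 125 full-or-partial £1,500 increments; reduction = 125 × £100 = £12,500, leaving £4,300. Veteran's Credit: £250,100 is at or below the £328,400 threshold, so the full £1,404 applies. total £4,300 + £1,404 = £5,704
Difference: |£18,204 − £5,704| = £12,500.

£12,500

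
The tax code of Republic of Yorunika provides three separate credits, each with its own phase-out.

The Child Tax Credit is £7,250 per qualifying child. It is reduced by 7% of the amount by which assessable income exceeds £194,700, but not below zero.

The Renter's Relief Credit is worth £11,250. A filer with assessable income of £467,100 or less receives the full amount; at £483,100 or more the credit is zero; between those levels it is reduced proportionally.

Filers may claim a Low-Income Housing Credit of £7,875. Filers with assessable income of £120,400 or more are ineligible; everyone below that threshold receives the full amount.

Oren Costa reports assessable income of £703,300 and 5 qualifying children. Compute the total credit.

£648

Child Tax Credit: base = 5 × £7,250 = £36,250. 7% of the £508,600 excess over £194,700 is £35,602; credit = £36,250 − £35,602 = £648.
Renter's Relief Credit: £703,300 is at or above £483,100, so the credit is £0.
Low-Income Housing Credit: £703,300 meets or exceeds the £120,400 cutoff, so the credit is £0.
Total: £648 + £0 + £0 = £648.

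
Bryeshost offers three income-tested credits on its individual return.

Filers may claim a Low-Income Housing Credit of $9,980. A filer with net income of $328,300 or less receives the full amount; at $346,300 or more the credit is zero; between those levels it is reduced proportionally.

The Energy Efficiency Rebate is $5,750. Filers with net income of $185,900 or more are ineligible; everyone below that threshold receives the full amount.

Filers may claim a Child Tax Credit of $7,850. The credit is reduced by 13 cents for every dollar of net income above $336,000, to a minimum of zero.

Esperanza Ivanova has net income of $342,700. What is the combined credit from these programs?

$8,975

Low-Income Housing Credit: $342,700 is $14,400 into a $18,000 phase-out range, leaving 3,600/18,000 of the credit: $9,980 × 3,600/18,000 = $1,996.
Energy Efficiency Rebate: $342,700 meets or exceeds the $185,900 cutoff, so the credit is $0.
Child Tax Credit: 13% of the $6,700 excess over $336,000 is $871; credit = $7,850 − $871 = $6,979.
Total: $1,996 + $0 + $6,979 = $8,975.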